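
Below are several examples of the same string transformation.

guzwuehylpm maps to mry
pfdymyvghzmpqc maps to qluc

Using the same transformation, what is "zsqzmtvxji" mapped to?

The transformation: shift every letter 13 places forward in the alphabet (wrapping around) — i.e. ROT13, then keep one character in every 3, starting at position 3 (positions 3rd, 6th, 9th, ...).
On "zsqzmtvxji": the first step gives "mfdmzgikwv", and the second then gives "dgw".

dgw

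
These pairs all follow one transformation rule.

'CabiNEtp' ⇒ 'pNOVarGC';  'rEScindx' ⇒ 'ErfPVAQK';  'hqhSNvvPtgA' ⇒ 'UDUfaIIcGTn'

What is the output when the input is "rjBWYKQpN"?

The pattern: flip the case of every letter, then shift every letter 13 places forward in the alphabet (wrapping around) — i.e. ROT13.
Working it through for "rjBWYKQpN": intermediate "RJbwykqPn", final "EWojlxdCa".

EWojlxdCa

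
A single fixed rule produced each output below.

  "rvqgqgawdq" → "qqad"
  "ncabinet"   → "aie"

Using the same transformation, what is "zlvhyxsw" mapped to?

vys

The rule is to keep every other character starting from the first (positions 1st, 3rd, 5th, ...), then delete the first character.
Working it through for "zlvhyxsw": intermediate "zvys", final "vys".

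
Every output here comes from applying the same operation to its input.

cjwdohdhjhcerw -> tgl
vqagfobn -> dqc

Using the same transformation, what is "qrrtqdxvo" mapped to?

mkd

Each output is the input with this applied: shift every letter 11 places backward in the alphabet (wrapping around), then keep only the last 3 characters.
For "qrrtqdxvo", step one produces "fggifsmkd"; step two turns that into "mkd".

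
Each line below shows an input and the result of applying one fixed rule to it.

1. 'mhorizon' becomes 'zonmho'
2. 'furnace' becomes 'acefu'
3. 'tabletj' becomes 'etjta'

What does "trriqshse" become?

hsetrri

Rule — move the last 3 characters to the front (rotate right by 3), then delete the last 2 characters.
"trriqshse" → "hsetrriqs" → "hsetrri".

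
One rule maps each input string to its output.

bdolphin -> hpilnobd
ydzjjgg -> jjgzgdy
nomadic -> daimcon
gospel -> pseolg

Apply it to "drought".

In each case the input is transformed by: move the last 3 characters to the front (rotate right by 3), then take characters alternately from the front and the back (1st, last, 2nd, 2nd-last, ...).
"drought" → "guhotrd".
(Check on "bdolphin": → "hinbdolp" → "hpilnobd" ✓)

guhotrd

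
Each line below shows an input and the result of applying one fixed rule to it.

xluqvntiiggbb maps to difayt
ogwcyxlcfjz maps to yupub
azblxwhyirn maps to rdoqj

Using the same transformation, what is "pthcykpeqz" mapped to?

lucwr

Rule — shift every letter 8 places backward in the alphabet (wrapping around), then keep every other character starting from the second (positions 2nd, 4th, 6th, ...).
For "pthcykpeqz", step one produces "hlzuqchwir"; step two turns that into "lucwr".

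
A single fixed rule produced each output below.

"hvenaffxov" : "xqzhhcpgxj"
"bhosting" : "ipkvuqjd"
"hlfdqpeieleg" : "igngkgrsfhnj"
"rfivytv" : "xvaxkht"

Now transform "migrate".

gvctiko

In each case the input is transformed by: shift every letter 2 places forward in the alphabet (wrapping around), then reverse the string.
For "migrate", step one produces "okitcvg"; step two turns that into "gvctiko".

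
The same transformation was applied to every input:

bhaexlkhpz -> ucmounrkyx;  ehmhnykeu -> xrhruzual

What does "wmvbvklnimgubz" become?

What's happening: move the last 3 characters to the front (rotate right by 3), then shift every letter 13 places forward in the alphabet (wrapping around) — i.e. ROT13.
For "wmvbvklnimgubz", step one produces "ubzwmvbvklnimg"; step two turns that into "homjzioixyavzt".
(Check on "ehmhnykeu": → "keuehmhny" → "xrhruzual" ✓)

homjzioixyavzt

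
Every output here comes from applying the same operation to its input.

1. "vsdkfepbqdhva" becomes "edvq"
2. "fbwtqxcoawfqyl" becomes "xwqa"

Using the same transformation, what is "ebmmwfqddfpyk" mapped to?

fmyd

The pattern: keep one character in every 3, starting at position 3 (positions 3rd, 6th, 9th, ...), then swap each adjacent pair of characters (1↔2, 3↔4, ...).
On "ebmmwfqddfpyk": the first step gives "mfdy", and the second then gives "fmyd".
(Check on "vsdkfepbqdhva": → "deqv" → "edvq" ✓)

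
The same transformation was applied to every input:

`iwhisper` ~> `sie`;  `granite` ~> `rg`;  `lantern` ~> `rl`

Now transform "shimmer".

ri

Looking at the pairs, the operation is to sort the characters into reverse alphabetical order, then keep one character in every 3, starting at position 2 (positions 2nd, 5th, 8th, ...).
Starting from "shimmer": after the first operation, "srmmihe"; after the second, "ri".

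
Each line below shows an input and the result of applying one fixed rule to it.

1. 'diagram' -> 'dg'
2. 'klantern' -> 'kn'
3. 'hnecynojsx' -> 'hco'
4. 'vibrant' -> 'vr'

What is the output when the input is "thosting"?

Looking at the pairs, the operation is to move the last 2 characters to the front (rotate right by 2), then keep one character in every 3, starting at position 3 (positions 3rd, 6th, 9th, ...).
On "thosting": the first step gives "ngthosti", and the second then gives "ts".

ts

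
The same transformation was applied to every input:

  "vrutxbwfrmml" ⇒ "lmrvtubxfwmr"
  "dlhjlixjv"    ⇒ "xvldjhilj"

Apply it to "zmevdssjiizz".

Looking at the pairs, the operation is to swap each adjacent pair of characters (1↔2, 3↔4, ...), then move the last 2 characters to the front (rotate right by 2).
"zmevdssjiizz" → "zzmzvesdjsii".

zzmzvesdjsii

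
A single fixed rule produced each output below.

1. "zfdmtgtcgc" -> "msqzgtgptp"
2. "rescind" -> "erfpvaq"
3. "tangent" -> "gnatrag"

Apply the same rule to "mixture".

The rule is to shift every letter 13 places forward in the alphabet (wrapping around) — i.e. ROT13.
So "mixture" becomes "zvkgher".

zvkgher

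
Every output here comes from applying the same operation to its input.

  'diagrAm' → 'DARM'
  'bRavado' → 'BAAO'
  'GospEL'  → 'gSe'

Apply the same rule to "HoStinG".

hsIg

Each output is the input with this applied: flip the case of every letter, then keep every other character starting from the first (positions 1st, 3rd, 5th, ...).
"HoStinG" → "hOsTINg" → "hsIg".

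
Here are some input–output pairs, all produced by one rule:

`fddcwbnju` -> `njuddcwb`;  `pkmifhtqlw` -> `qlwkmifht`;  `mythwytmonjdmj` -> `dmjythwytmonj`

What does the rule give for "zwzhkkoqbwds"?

wdswzhkkoqb

Each output is the input with this applied: delete the first character, then move the last 3 characters to the front (rotate right by 3).
Working it through for "zwzhkkoqbwds": intermediate "wzhkkoqbwds", final "wdswzhkkoqb".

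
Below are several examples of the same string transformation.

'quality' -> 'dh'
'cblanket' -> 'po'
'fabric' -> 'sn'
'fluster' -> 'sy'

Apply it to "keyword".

xr

The pattern: shift every letter 13 places forward in the alphabet (wrapping around) — i.e. ROT13, then keep only the first 2 characters.
Applying that to "keyword" gives "xr".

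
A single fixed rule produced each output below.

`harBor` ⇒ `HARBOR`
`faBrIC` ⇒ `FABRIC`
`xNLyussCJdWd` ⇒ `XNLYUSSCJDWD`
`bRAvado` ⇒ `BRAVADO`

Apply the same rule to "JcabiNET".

In each case the input is transformed by: convert every letter to uppercase.
"JcabiNET" → "JCABINET".

JCABINET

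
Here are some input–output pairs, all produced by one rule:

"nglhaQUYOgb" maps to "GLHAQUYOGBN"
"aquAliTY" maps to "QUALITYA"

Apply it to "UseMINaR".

SEMINARU

Each output is the input with this applied: move the first character to the end, then convert every letter to uppercase.
Starting from "UseMINaR": after the first operation, "seMINaRU"; after the second, "SEMINARU".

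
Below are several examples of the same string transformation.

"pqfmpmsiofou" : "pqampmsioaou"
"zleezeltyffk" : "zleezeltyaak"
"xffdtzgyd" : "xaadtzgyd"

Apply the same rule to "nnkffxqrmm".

What's happening: replace every "f" with "a".
So "nnkffxqrmm" becomes "nnkaaxqrmm".

nnkaaxqrmm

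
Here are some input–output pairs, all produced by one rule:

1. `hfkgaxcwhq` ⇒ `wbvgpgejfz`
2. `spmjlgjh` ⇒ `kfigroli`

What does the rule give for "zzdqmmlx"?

llkwyycp

The transformation: shift every letter 1 place backward in the alphabet (wrapping around), then swap the front and back halves of the string.
"zzdqmmlx" → "yycpllkw" → "llkwyycp".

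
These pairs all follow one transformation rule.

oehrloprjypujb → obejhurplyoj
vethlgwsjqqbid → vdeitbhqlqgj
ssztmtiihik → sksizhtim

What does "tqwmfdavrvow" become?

The transformation: take characters alternately from the front and the back (1st, last, 2nd, 2nd-last, ...), then delete the last 2 characters.
Working it through for "tqwmfdavrvow": intermediate "twqowvmrfvda", final "twqowvmrfv".

twqowvmrfv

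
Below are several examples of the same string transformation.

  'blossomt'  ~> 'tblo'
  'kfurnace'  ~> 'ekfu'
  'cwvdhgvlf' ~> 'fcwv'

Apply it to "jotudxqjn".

In each case the input is transformed by: move the first 3 characters to the end (rotate left by 3), then keep only the last 4 characters.
For "jotudxqjn", step one produces "udxqjnjot"; step two turns that into "njot".

njot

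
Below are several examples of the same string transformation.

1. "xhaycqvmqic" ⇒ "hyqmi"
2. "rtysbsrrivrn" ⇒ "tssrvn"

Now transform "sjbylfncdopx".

jyfcox

In each case the input is transformed by: keep every other character starting from the second (positions 2nd, 4th, 6th, ...).
Doing the same to "sjbylfncdopx": "jyfcox".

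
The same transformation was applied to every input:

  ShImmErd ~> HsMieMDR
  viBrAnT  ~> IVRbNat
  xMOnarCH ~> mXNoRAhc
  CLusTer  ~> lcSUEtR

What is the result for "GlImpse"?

The transformation: swap each adjacent pair of characters (1↔2, 3↔4, ...), then flip the case of every letter.
For "GlImpse", step one produces "lGmIspe"; step two turns that into "LgMiSPE".

LgMiSPE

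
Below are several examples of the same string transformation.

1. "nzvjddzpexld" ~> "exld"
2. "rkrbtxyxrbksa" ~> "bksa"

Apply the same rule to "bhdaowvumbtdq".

btdq

In each case the input is transformed by: keep only the last 4 characters.
"bhdaowvumbtdq" → "btdq".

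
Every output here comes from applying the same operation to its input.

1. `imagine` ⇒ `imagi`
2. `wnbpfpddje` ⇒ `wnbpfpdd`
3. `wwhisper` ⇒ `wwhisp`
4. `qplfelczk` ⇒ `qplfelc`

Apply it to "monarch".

The rule is to delete the last 2 characters.
For "monarch" the result is "monar".

monar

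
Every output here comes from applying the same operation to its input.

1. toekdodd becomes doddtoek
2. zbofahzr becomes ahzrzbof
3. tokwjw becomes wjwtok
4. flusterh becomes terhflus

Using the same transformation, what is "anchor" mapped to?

In each case the input is transformed by: swap the front and back halves of the string.
Doing the same to "anchor": "horanc".

horanc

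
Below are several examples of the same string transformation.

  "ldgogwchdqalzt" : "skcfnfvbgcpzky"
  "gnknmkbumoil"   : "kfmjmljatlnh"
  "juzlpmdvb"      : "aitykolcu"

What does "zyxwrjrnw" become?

Rule — shift every letter 1 place backward in the alphabet (wrapping around), then move the last character to the front.
Applying both steps to "zyxwrjrnw": "yxwvqiqmv", then "vyxwvqiqm".

vyxwvqiqm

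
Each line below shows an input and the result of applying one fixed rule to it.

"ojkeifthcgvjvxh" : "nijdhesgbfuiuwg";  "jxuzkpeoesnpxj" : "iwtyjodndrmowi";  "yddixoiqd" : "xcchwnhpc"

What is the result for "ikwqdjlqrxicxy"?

hjvpcikpqwhbwx

In each case the input is transformed by: shift every letter 1 place backward in the alphabet (wrapping around).
Applying that to "ikwqdjlqrxicxy" gives "hjvpcikpqwhbwx".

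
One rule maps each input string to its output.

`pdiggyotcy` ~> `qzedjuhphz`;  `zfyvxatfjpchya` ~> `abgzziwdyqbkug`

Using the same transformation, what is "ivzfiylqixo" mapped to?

jpwyajgrjmz

Each output is the input with this applied: shift every letter 1 place forward in the alphabet (wrapping around), then take characters alternately from the front and the back (1st, last, 2nd, 2nd-last, ...).
Starting from "ivzfiylqixo": after the first operation, "jwagjzmrjyp"; after the second, "jpwyajgrjmz".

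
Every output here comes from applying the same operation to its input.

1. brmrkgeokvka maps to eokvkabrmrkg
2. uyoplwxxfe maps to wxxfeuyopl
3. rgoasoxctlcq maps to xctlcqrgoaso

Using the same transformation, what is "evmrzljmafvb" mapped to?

The transformation: swap the front and back halves of the string.
Doing the same to "evmrzljmafvb": "jmafvbevmrzl".

jmafvbevmrzl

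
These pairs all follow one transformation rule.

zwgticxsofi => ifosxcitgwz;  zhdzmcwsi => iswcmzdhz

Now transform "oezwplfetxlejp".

The pattern: reverse the string.
So "oezwplfetxlejp" becomes "pjelxteflpwzeo".

pjelxteflpwzeo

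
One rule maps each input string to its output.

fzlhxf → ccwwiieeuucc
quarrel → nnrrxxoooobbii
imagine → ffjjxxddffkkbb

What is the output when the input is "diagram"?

Rule — shift every letter 3 places backward in the alphabet (wrapping around), then double every character.
So "diagram" becomes "aaffxxddooxxjj".

aaffxxddooxxjj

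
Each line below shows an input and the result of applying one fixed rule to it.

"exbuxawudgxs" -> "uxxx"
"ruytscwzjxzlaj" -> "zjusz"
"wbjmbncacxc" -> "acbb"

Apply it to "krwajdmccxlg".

clrj

The rule is to keep one character in every 3, starting at position 2 (positions 2nd, 5th, 8th, ...), then move the last 2 characters to the front (rotate right by 2).
Doing the same to "krwajdmccxlg": "clrj".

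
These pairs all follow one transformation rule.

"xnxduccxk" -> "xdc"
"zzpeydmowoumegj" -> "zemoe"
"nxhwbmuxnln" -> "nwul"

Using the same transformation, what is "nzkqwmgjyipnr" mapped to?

Rule — keep one character in every 3, starting at position 1 (positions 1st, 4th, 7th, ...).
For "nzkqwmgjyipnr" the result is "nqgir".

nqgir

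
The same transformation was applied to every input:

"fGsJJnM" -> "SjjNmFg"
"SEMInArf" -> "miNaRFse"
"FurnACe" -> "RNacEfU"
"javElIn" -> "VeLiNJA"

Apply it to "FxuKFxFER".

Looking at the pairs, the operation is to move the first 2 characters to the end (rotate left by 2), then flip the case of every letter.
"FxuKFxFER" → "UkfXferfX".
(Check on "SEMInArf": → "MInArfSE" → "miNaRFse" ✓)

UkfXferfX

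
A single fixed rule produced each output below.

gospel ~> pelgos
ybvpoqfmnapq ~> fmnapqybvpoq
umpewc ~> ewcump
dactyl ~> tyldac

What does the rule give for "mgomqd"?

In each case the input is transformed by: swap the front and back halves of the string.
On "mgomqd" that produces "mqdmgo".

mqdmgo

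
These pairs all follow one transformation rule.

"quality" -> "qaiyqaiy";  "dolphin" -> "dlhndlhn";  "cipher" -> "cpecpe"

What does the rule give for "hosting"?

hsighsig

The pattern: keep every other character starting from the first (positions 1st, 3rd, 5th, ...), then write the whole string twice.
For "hosting", step one produces "hsig"; step two turns that into "hsighsig".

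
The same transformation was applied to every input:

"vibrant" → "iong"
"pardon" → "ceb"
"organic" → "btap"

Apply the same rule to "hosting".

The transformation: keep every other character starting from the first (positions 1st, 3rd, 5th, ...), then shift every letter 13 places forward in the alphabet (wrapping around) — i.e. ROT13.
"hosting" → "hsig" → "ufvt".
(Check on "organic": → "ognc" → "btap" ✓)

ufvt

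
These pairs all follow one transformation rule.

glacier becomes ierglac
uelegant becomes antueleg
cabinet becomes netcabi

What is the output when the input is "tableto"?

etotabl

Rule — move the last 3 characters to the front (rotate right by 3).
"tableto" → "etotabl".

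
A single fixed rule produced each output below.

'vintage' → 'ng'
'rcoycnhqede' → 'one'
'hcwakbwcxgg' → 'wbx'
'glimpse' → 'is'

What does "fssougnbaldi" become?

sgai

The pattern: keep one character in every 3, starting at position 3 (positions 3rd, 6th, 9th, ...).
For "fssougnbaldi" the result is "sgai".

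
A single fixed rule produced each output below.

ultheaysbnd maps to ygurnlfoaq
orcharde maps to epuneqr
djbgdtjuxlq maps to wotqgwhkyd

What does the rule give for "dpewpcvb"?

crjcpio

Each output is the input with this applied: shift every letter 13 places forward in the alphabet (wrapping around) — i.e. ROT13, then delete the first character.
Applying both steps to "dpewpcvb": "qcrjcpio", then "crjcpio".
(Check on "ultheaysbnd": → "hygurnlfoaq" → "ygurnlfoaq" ✓)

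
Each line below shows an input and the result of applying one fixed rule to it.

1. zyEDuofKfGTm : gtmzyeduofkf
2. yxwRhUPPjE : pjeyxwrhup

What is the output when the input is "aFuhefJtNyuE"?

yueafuhefjtn

In each case the input is transformed by: move the last 3 characters to the front (rotate right by 3), then convert every letter to lowercase.
"aFuhefJtNyuE" → "yuEaFuhefJtN" → "yueafuhefjtn".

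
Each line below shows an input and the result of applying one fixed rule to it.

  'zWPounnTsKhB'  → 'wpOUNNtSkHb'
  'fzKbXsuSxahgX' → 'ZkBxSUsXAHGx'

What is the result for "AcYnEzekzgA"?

CyNeZEKZGa

The rule is to flip the case of every letter, then delete the first character.
Applying both steps to "AcYnEzekzgA": "aCyNeZEKZGa", then "CyNeZEKZGa".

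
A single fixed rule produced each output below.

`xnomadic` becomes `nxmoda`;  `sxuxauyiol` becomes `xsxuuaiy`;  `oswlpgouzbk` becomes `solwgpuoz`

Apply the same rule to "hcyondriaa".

choydnir

The rule is to delete the last 2 characters, then swap each adjacent pair of characters (1↔2, 3↔4, ...).
Starting from "hcyondriaa": after the first operation, "hcyondri"; after the second, "choydnir".
(Check on "oswlpgouzbk": → "oswlpgouz" → "solwgpuoz" ✓)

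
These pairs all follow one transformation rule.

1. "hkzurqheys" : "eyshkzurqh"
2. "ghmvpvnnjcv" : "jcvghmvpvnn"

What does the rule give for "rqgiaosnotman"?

Looking at the pairs, the operation is to move the last 3 characters to the front (rotate right by 3).
Applying that to "rqgiaosnotman" gives "manrqgiaosnot".

manrqgiaosnot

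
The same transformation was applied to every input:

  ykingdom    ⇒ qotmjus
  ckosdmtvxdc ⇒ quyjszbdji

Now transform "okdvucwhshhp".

qjbaicnynnv

Each output is the input with this applied: shift every letter 6 places forward in the alphabet (wrapping around), then delete the first character.
Applying both steps to "okdvucwhshhp": "uqjbaicnynnv", then "qjbaicnynnv".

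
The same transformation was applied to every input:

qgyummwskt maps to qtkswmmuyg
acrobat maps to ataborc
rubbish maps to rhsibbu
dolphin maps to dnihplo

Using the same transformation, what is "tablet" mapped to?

ttelba

What's happening: reverse the string, then move the last character to the front.
On "tablet": the first step gives "telbat", and the second then gives "ttelba".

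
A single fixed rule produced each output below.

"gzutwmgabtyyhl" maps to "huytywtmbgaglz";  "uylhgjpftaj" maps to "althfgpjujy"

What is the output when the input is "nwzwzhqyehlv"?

lzhwezyhqnvw

In each case the input is transformed by: take characters alternately from the front and the back (1st, last, 2nd, 2nd-last, ...), then move the first 3 characters to the end (rotate left by 3).
Applying both steps to "nwzwzhqyehlv": "nvwlzhwezyhq", then "lzhwezyhqnvw".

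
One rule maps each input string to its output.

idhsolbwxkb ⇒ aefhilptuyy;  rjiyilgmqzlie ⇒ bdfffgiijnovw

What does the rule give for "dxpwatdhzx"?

Rule — shift every letter 3 places backward in the alphabet (wrapping around), then sort the characters into alphabetical order.
Applying both steps to "dxpwatdhzx": "aumtxqaewu", then "aaemqtuuwx".

aaemqtuuwx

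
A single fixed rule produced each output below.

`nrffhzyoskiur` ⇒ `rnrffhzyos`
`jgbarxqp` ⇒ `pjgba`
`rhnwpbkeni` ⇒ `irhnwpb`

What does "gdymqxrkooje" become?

Looking at the pairs, the operation is to move the last character to the front, then delete the last 3 characters.
"gdymqxrkooje" → "egdymqxrkooj" → "egdymqxrk".

egdymqxrk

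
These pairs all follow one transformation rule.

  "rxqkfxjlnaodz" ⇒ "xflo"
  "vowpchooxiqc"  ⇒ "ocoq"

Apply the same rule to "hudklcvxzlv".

Looking at the pairs, the operation is to keep one character in every 3, starting at position 2 (positions 2nd, 5th, 8th, ...).
For "hudklcvxzlv" the result is "ulxv".

ulxv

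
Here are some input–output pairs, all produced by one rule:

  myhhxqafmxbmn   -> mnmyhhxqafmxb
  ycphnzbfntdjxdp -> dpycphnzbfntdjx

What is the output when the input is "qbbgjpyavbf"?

The rule is to move the last 2 characters to the front (rotate right by 2).
For "qbbgjpyavbf" the result is "bfqbbgjpyav".

bfqbbgjpyav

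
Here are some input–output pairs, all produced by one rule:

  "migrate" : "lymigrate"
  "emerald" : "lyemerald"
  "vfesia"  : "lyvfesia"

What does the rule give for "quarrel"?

What's happening: prepend "ly".
"quarrel" → "lyquarrel".

lyquarrel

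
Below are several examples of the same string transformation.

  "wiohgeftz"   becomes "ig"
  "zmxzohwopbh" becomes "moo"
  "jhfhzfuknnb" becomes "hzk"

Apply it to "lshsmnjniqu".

Looking at the pairs, the operation is to keep one character in every 3, starting at position 2 (positions 2nd, 5th, 8th, ...), then delete the last character.
For "lshsmnjniqu", step one produces "smnu"; step two turns that into "smn".

smn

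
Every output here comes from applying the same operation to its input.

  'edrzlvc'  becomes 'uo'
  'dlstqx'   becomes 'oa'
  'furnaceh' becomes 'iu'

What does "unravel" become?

What's happening: shift every letter 3 places forward in the alphabet (wrapping around), then keep only the vowels.
Starting from "unravel": after the first operation, "xqudyho"; after the second, "uo".

uo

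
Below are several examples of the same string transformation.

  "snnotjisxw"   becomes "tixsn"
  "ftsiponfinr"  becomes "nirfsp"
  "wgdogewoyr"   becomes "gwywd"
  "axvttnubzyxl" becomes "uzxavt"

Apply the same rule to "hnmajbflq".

jfqhm

The rule is to keep every other character starting from the first (positions 1st, 3rd, 5th, ...), then move the last 3 characters to the front (rotate right by 3).
"hnmajbflq" → "hmjfq" → "jfqhm".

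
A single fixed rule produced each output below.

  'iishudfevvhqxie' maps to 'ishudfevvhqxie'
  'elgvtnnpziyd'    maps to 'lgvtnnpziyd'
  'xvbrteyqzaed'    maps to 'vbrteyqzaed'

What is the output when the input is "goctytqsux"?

octytqsux

The transformation: delete the first character.
Doing the same to "goctytqsux": "octytqsux".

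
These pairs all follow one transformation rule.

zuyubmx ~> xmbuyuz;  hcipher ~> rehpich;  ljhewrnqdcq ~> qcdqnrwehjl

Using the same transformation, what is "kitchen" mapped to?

Looking at the pairs, the operation is to reverse the string.
Doing the same to "kitchen": "nehctik".

nehctik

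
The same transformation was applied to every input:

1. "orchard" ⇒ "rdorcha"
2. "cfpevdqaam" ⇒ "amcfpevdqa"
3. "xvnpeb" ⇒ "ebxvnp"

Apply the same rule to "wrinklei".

The pattern: move the last 2 characters to the front (rotate right by 2).
Applying that to "wrinklei" gives "eiwrinkl".

eiwrinkl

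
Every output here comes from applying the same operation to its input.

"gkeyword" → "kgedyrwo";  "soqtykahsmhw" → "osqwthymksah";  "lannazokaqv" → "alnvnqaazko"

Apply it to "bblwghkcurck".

Rule — move the first character to the end, then take characters alternately from the front and the back (1st, last, 2nd, 2nd-last, ...).
For "bblwghkcurck", step one produces "blwghkcurckb"; step two turns that into "bblkwcgrhukc".

bblkwcgrhukc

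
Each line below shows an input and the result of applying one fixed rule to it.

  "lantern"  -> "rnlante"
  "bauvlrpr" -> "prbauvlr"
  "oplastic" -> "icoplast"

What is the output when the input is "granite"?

Rule — move the last 2 characters to the front (rotate right by 2).
For "granite" the result is "tegrani".

tegrani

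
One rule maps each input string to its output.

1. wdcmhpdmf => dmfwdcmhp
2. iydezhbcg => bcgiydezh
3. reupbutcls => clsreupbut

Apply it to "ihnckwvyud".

yudihnckwv

What's happening: move the last 3 characters to the front (rotate right by 3).
Doing the same to "ihnckwvyud": "yudihnckwv".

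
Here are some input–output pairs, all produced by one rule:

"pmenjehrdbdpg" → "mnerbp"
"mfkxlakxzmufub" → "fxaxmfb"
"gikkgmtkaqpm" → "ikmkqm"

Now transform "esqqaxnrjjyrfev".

sqxrjre

The transformation: keep every other character starting from the second (positions 2nd, 4th, 6th, ...).
Doing the same to "esqqaxnrjjyrfev": "sqxrjre".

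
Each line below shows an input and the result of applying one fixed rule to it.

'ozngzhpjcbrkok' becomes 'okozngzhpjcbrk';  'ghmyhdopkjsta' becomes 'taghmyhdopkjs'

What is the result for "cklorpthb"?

In each case the input is transformed by: move the last 2 characters to the front (rotate right by 2).
For "cklorpthb" the result is "hbcklorpt".

hbcklorpt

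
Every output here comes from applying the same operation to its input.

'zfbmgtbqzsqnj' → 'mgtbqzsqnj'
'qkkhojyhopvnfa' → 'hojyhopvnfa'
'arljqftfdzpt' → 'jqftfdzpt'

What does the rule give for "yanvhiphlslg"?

vhiphlslg

In each case the input is transformed by: delete the first 3 characters.
"yanvhiphlslg" → "vhiphlslg".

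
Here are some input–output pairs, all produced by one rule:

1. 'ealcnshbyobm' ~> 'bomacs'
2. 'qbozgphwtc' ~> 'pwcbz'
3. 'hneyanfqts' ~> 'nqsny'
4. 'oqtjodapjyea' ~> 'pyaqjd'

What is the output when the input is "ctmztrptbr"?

Rule — keep every other character starting from the second (positions 2nd, 4th, 6th, ...), then move the last 3 characters to the front (rotate right by 3).
So "ctmztrptbr" becomes "rtrtz".
(Check on "ealcnshbyobm": → "acsbom" → "bomacs" ✓)

rtrtz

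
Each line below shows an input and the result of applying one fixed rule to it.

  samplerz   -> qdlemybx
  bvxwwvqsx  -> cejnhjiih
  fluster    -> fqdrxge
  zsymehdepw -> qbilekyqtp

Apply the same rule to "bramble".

The transformation: shift every letter 12 places forward in the alphabet (wrapping around), then move the last 3 characters to the front (rotate right by 3).
Starting from "bramble": after the first operation, "ndmynxq"; after the second, "nxqndmy".

nxqndmy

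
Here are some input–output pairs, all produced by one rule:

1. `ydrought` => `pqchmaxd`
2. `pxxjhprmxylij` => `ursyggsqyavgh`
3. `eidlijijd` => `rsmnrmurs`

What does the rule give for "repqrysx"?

hbganyza

The transformation: shift every letter 9 places forward in the alphabet (wrapping around), then move the last 3 characters to the front (rotate right by 3).
Applying both steps to "repqrysx": "anyzahbg", then "hbganyza".
(Check on "pxxjhprmxylij": → "yggsqyavghurs" → "ursyggsqyavgh" ✓)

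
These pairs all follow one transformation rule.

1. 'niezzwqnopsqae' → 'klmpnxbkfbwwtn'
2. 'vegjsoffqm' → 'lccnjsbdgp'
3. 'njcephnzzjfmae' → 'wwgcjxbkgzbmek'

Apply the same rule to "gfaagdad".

Rule — shift every letter 3 places backward in the alphabet (wrapping around), then swap the front and back halves of the string.
Working it through for "gfaagdad": intermediate "dcxxdaxa", final "daxadcxx".

daxadcxx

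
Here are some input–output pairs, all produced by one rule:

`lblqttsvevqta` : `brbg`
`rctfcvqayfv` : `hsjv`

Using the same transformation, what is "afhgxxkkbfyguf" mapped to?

The pattern: shift every letter 10 places backward in the alphabet (wrapping around), then keep only the first 4 characters.
Applying both steps to "afhgxxkkbfyguf": "qvxwnnaarvowkv", then "qvxw".

qvxw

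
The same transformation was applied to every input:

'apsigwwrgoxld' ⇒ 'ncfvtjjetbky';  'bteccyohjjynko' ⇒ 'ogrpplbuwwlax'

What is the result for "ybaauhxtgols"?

Rule — delete the last character, then shift every letter 13 places forward in the alphabet (wrapping around) — i.e. ROT13.
For "ybaauhxtgols", step one produces "ybaauhxtgol"; step two turns that into "lonnhukgtby".
(Check on "apsigwwrgoxld": → "apsigwwrgoxl" → "ncfvtjjetbky" ✓)

lonnhukgtby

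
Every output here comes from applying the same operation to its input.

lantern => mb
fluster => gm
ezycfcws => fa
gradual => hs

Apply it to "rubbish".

What's happening: shift every letter 1 place forward in the alphabet (wrapping around), then keep only the first 2 characters.
"rubbish" → "sv".

sv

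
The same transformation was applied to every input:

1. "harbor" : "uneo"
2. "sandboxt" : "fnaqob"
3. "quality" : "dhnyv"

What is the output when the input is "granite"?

tenav

The rule is to delete the last 2 characters, then shift every letter 13 places forward in the alphabet (wrapping around) — i.e. ROT13.
For "granite", step one produces "grani"; step two turns that into "tenav".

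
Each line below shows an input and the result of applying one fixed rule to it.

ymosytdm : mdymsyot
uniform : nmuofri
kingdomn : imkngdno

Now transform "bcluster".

cebruslt

What's happening: swap each adjacent pair of characters (1↔2, 3↔4, ...), then take characters alternately from the front and the back (1st, last, 2nd, 2nd-last, ...).
On "bcluster": the first step gives "cbultsre", and the second then gives "cebruslt".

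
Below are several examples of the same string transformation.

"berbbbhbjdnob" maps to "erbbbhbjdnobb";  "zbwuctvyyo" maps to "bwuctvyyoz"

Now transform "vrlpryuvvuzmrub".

Rule — move the first character to the end.
Doing the same to "vrlpryuvvuzmrub": "rlpryuvvuzmrubv".

rlpryuvvuzmrubv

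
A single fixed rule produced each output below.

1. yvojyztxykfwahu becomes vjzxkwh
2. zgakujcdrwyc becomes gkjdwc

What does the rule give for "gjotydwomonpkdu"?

The rule is to keep every other character starting from the second (positions 2nd, 4th, 6th, ...).
So "gjotydwomonpkdu" becomes "jtdoopd".

jtdoopd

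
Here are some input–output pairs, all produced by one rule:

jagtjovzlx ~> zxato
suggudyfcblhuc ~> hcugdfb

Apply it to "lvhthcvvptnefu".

What's happening: move the last 3 characters to the front (rotate right by 3), then keep every other character starting from the first (positions 1st, 3rd, 5th, ...).
Doing the same to "lvhthcvvptnefu": "euvtcvt".

euvtcvt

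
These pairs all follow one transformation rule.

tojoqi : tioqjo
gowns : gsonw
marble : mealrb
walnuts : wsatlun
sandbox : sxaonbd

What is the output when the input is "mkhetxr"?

mrkxhte

Each output is the input with this applied: take characters alternately from the front and the back (1st, last, 2nd, 2nd-last, ...).
Doing the same to "mkhetxr": "mrkxhte".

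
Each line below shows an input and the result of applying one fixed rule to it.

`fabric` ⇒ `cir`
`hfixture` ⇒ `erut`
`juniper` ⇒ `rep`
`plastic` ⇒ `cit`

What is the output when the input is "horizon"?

The transformation: take characters alternately from the front and the back (1st, last, 2nd, 2nd-last, ...), then keep every other character starting from the second (positions 2nd, 4th, 6th, ...).
On "horizon": the first step gives "hnoorzi", and the second then gives "noz".

noz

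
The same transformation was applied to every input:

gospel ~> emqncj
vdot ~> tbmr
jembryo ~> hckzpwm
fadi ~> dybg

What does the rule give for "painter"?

nyglrcp

Each output is the input with this applied: shift every letter 2 places backward in the alphabet (wrapping around).
So "painter" becomes "nyglrcp".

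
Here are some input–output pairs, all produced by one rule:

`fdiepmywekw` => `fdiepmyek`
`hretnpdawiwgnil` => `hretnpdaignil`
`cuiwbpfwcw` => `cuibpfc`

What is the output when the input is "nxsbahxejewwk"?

Rule — remove every "w".
Applying that to "nxsbahxejewwk" gives "nxsbahxejek".

nxsbahxejek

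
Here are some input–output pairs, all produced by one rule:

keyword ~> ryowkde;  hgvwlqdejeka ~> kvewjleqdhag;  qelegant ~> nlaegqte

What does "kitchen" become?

What's happening: take characters alternately from the front and the back (1st, last, 2nd, 2nd-last, ...), then move the first 3 characters to the end (rotate left by 3).
Working it through for "kitchen": intermediate "kniethc", final "ethckni".

ethckni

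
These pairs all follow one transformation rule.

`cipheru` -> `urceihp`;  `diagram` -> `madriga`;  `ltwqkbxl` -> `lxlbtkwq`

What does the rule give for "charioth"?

htcohiar

Looking at the pairs, the operation is to move the last character to the front, then take characters alternately from the front and the back (1st, last, 2nd, 2nd-last, ...).
On "charioth": the first step gives "hchariot", and the second then gives "htcohiar".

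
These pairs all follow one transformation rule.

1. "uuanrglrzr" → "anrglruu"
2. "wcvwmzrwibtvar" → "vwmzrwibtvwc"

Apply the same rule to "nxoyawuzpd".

oyawuznx

The transformation: delete the last 2 characters, then move the first 2 characters to the end (rotate left by 2).
"nxoyawuzpd" → "nxoyawuz" → "oyawuznx".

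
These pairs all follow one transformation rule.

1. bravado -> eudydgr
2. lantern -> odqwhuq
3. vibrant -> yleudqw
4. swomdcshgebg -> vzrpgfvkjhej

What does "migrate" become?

pljudwh

What's happening: shift every letter 3 places forward in the alphabet (wrapping around).
Applying that to "migrate" gives "pljudwh".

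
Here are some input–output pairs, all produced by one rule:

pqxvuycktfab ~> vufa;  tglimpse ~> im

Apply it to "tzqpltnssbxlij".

The pattern: swap each adjacent pair of characters (1↔2, 3↔4, ...), then keep one character in every 3, starting at position 3 (positions 3rd, 6th, 9th, ...).
Starting from "tzqpltnssbxlij": after the first operation, "ztpqtlsnbslxji"; after the second, "plbx".

plbx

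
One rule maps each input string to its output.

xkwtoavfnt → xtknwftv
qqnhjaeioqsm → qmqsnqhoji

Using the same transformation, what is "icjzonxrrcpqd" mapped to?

The transformation: take characters alternately from the front and the back (1st, last, 2nd, 2nd-last, ...), then delete the last 2 characters.
So "icjzonxrrcpqd" becomes "idcqjpzcorn".

idcqjpzcorn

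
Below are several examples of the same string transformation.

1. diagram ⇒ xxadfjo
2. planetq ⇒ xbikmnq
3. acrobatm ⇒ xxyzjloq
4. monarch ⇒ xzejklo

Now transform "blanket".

The transformation: sort the characters into alphabetical order, then shift every letter 3 places backward in the alphabet (wrapping around).
Starting from "blanket": after the first operation, "abeklnt"; after the second, "xybhikq".
(Check on "acrobatm": → "aabcmort" → "xxyzjloq" ✓)

xybhikq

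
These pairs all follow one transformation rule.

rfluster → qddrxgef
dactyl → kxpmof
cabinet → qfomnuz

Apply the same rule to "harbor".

What's happening: shift every letter 12 places forward in the alphabet (wrapping around), then move the last 2 characters to the front (rotate right by 2).
Starting from "harbor": after the first operation, "tmdnad"; after the second, "adtmdn".

adtmdn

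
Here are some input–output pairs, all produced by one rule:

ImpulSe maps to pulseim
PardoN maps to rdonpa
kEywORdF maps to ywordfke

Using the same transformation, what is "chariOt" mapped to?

ariotch

Each output is the input with this applied: move the first 2 characters to the end (rotate left by 2), then convert every letter to lowercase.
Applying both steps to "chariOt": "ariOtch", then "ariotch".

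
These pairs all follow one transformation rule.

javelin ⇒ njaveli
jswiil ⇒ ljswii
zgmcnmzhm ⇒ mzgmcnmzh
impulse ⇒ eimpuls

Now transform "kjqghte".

What's happening: move the last character to the front.
For "kjqghte" the result is "ekjqght".

ekjqght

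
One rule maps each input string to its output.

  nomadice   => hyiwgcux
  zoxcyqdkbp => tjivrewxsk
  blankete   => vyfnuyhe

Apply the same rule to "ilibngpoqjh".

cbfdckvihja

The rule is to take characters alternately from the front and the back (1st, last, 2nd, 2nd-last, ...), then shift every letter 6 places backward in the alphabet (wrapping around).
Applying that to "ilibngpoqjh" gives "cbfdckvihja".
(Check on "nomadice": → "neocmiad" → "hyiwgcux" ✓)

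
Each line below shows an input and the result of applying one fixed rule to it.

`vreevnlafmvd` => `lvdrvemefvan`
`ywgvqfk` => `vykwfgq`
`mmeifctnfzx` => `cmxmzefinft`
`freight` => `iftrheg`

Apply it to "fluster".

Looking at the pairs, the operation is to take characters alternately from the front and the back (1st, last, 2nd, 2nd-last, ...), then move the last character to the front.
Working it through for "fluster": intermediate "frleuts", final "sfrleut".

sfrleut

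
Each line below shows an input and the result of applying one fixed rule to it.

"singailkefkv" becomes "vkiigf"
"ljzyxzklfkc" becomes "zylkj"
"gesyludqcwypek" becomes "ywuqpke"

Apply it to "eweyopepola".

ywppl

Rule — keep every other character starting from the second (positions 2nd, 4th, 6th, ...), then sort the characters into reverse alphabetical order.
On "eweyopepola": the first step gives "wyppl", and the second then gives "ywppl".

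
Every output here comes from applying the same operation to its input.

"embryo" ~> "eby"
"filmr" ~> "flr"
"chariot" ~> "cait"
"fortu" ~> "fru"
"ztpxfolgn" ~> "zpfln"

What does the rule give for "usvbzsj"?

uvzj

The transformation: keep every other character starting from the first (positions 1st, 3rd, 5th, ...).
Applying that to "usvbzsj" gives "uvzj".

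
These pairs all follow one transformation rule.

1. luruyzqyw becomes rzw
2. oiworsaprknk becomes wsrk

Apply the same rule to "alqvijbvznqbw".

qjzb

Rule — keep one character in every 3, starting at position 3 (positions 3rd, 6th, 9th, ...).
Doing the same to "alqvijbvznqbw": "qjzb".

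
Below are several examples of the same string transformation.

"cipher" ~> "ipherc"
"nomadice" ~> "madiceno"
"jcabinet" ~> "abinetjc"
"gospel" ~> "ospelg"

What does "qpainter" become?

The pattern: swap the front and back halves of the string, then move the last 2 characters to the front (rotate right by 2).
Applying that to "qpainter" gives "ainterqp".
(Check on "nomadice": → "dicenoma" → "madiceno" ✓)

ainterqp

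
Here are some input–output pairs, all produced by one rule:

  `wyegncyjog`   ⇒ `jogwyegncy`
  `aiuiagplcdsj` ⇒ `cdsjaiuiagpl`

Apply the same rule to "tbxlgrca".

What's happening: swap the front and back halves of the string, then move the first 2 characters to the end (rotate left by 2).
So "tbxlgrca" becomes "catbxlgr".

catbxlgr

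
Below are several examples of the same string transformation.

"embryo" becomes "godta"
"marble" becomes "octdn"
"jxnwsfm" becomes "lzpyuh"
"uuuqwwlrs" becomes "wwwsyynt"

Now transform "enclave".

The transformation: delete the last character, then shift every letter 2 places forward in the alphabet (wrapping around).
Working it through for "enclave": intermediate "enclav", final "gpencx".

gpencx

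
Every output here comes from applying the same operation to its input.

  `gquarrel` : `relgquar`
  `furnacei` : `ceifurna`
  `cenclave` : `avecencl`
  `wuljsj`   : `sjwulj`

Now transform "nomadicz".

The rule is to move the first character to the end, then swap the front and back halves of the string.
For "nomadicz" the result is "icznomad".

icznomad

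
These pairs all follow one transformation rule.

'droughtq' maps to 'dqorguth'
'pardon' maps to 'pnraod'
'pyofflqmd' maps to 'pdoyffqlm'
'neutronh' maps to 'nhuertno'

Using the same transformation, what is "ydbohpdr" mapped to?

yrbdhodp

Rule — move the last character to the front, then swap each adjacent pair of characters (1↔2, 3↔4, ...).
Doing the same to "ydbohpdr": "yrbdhodp".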